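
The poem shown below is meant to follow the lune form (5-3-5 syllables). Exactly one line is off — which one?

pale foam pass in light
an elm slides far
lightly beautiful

The second line

Line 1: pale(1) + foam(1) + pass(1) + in(1) + light(1) = 5 ✓
Line 2: an(1) + elm(1) + slides(1) + far(1) = 4 (expected 3)
Line 3: lightly(2) + beautiful(3) = 5 ✓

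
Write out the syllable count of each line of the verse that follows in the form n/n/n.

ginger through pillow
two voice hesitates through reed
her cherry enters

5/7/5

Line 1: ginger(2) + through(1) + pillow(2) = 5
Line 2: two(1) + voice(1) + hesitates(3) + through(1) + reed(1) = 7
Line 3: her(1) + cherry(2) + enters(2) = 5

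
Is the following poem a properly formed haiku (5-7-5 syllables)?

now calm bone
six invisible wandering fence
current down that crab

No

Line 1: "now calm bone": 1+1+1 = 3 (expected 5)
Line 2: "six invisible wandering fence": 1+4+3+1 = 9 (expected 7)
Line 3: "current down that crab": 2+1+1+1 = 5 ✓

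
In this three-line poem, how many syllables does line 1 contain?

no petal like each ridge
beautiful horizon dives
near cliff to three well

Line 1: no(1) + petal(2) + like(1) + each(1) + ridge(1) = 6

6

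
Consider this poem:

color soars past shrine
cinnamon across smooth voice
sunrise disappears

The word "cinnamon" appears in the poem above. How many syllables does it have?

3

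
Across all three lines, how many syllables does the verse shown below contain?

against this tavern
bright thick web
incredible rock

13

Line 1: against (2), this (1), tavern (2) → 5
Line 2: bright (1), thick (1), web (1) → 3
Line 3: incredible (4), rock (1) → 5
Total: 5 + 3 + 5 = 13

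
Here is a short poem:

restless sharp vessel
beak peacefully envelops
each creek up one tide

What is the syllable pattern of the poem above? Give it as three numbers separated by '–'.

Line 1: restless(2) + sharp(1) + vessel(2) = 5
Line 2: beak(1) + peacefully(3) + envelops(3) = 7
Line 3: each(1) + creek(1) + up(1) + one(1) + tide(1) = 5

5–7–5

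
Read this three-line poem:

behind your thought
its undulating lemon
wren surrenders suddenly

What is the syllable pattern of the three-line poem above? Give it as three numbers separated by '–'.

4–7–7

Line 1: behind (2), your (1), thought (1) → 4
Line 2: its (1), undulating (4), lemon (2) → 7
Line 3: wren (1), surrenders (3), suddenly (3) → 7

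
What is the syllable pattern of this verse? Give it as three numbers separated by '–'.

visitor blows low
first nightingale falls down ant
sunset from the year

Line 1: "visitor blows low": 3+1+1 = 5
Line 2: "first nightingale falls down ant": 1+3+1+1+1 = 7
Line 3: "sunset from the year": 2+1+1+1 = 5

5–7–5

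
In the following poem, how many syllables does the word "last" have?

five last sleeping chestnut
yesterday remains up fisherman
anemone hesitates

1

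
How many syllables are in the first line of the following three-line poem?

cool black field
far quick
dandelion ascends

The first line: cool(1) + black(1) + field(1) = 3

3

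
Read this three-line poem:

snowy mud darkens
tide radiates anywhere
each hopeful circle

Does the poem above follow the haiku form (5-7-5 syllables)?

Line 1: snowy(2) + mud(1) + darkens(2) = 5 ✓
Line 2: tide(1) + radiates(3) + anywhere(3) = 7 ✓
Line 3: each(1) + hopeful(2) + circle(2) = 5 ✓

Yes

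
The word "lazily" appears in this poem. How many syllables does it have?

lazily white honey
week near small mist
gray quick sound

3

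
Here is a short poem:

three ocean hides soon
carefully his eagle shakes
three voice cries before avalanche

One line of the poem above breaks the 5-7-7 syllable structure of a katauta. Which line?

Line 3

Line 1: "three ocean hides soon": 1+2+1+1 = 5 ✓
Line 2: "carefully his eagle shakes": 3+1+2+1 = 7 ✓
Line 3: "three voice cries before avalanche": 1+1+1+2+3 = 8 (expected 7)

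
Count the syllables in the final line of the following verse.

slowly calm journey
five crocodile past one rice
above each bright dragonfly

7

The final line: above (2), each (1), bright (1), dragonfly (3) → 7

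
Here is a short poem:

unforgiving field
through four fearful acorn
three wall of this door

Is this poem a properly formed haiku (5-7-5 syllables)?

Line 1: "unforgiving field": 4+1 = 5 ✓
Line 2: "through four fearful acorn": 1+1+2+2 = 6 (expected 7)
Line 3: "three wall of this door": 1+1+1+1+1 = 5 ✓

No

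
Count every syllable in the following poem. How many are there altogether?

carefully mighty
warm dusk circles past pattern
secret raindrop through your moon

Line 1: carefully(3) + mighty(2) = 5
Line 2: warm(1) + dusk(1) + circles(2) + past(1) + pattern(2) = 7
Line 3: secret(2) + raindrop(2) + through(1) + your(1) + moon(1) = 7
Total: 5 + 7 + 7 = 19

19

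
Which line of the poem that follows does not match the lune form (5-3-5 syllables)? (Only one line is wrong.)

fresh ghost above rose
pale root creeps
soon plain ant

The third line

Line 1: fresh (1), ghost (1), above (2), rose (1) → 5 ✓
Line 2: pale (1), root (1), creeps (1) → 3 ✓
Line 3: soon (1), plain (1), ant (1) → 3 (expected 5)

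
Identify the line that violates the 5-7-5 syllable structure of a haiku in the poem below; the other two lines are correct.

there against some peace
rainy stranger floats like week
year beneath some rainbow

Line 1: "there against some peace": 1+2+1+1 = 5 ✓
Line 2: "rainy stranger floats like week": 2+2+1+1+1 = 7 ✓
Line 3: "year beneath some rainbow": 1+2+1+2 = 6 (expected 5)

The third line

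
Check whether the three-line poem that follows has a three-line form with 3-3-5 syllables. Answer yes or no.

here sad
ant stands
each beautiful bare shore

No

Line 1: here (1), sad (1) → 2 (expected 3)
Line 2: ant (1), stands (1) → 2 (expected 3)
Line 3: each (1), beautiful (3), bare (1), shore (1) → 6 (expected 5)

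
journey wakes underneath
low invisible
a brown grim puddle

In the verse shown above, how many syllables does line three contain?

Line three: a (1), brown (1), grim (1), puddle (2) → 5

5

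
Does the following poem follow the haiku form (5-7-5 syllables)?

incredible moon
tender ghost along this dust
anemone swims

Yes

Line 1: "incredible moon": 4+1 = 5 ✓
Line 2: "tender ghost along this dust": 2+1+2+1+1 = 7 ✓
Line 3: "anemone swims": 4+1 = 5 ✓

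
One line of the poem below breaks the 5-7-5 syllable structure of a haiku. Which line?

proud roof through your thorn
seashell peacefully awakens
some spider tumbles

Line 1: "proud roof through your thorn": 1+1+1+1+1 = 5 ✓
Line 2: "seashell peacefully awakens": 2+3+3 = 8 (expected 7)
Line 3: "some spider tumbles": 1+2+2 = 5 ✓

The second line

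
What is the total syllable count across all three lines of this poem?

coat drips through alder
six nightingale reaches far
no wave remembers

Line 1: coat(1) + drips(1) + through(1) + alder(2) = 5
Line 2: six(1) + nightingale(3) + reaches(2) + far(1) = 7
Line 3: no(1) + wave(1) + remembers(3) = 5
Total: 5 + 7 + 5 = 17

17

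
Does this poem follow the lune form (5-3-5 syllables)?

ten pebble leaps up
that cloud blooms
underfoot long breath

Line 1: "ten pebble leaps up": 1+2+1+1 = 5 ✓
Line 2: "that cloud blooms": 1+1+1 = 3 ✓
Line 3: "underfoot long breath": 3+1+1 = 5 ✓

Yes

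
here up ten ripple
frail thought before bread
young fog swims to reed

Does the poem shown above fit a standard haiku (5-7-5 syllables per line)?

No

Line 1: "here up ten ripple": 1+1+1+2 = 5 ✓
Line 2: "frail thought before bread": 1+1+2+1 = 5 (expected 7)
Line 3: "young fog swims to reed": 1+1+1+1+1 = 5 ✓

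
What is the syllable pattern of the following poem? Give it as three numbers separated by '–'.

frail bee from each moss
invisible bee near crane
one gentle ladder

Line 1: "frail bee from each moss": 1+1+1+1+1 = 5
Line 2: "invisible bee near crane": 4+1+1+1 = 7
Line 3: "one gentle ladder": 1+2+2 = 5

5–7–5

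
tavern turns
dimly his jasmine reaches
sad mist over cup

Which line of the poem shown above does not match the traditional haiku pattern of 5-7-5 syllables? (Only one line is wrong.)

Line 1: tavern(2) + turns(1) = 3 (expected 5)
Line 2: dimly(2) + his(1) + jasmine(2) + reaches(2) = 7 ✓
Line 3: sad(1) + mist(1) + over(2) + cup(1) = 5 ✓

The first line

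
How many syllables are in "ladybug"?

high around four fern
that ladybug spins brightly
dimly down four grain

3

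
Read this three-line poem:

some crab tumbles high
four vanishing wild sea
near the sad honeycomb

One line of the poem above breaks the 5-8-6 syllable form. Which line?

Line 1: some(1) + crab(1) + tumbles(2) + high(1) = 5 ✓
Line 2: four(1) + vanishing(3) + wild(1) + sea(1) = 6 (expected 8)
Line 3: near(1) + the(1) + sad(1) + honeycomb(3) = 6 ✓

The second line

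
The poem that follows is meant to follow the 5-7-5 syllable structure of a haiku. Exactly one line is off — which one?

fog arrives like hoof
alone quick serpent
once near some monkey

Line 1: "fog arrives like hoof": 1+2+1+1 = 5 ✓
Line 2: "alone quick serpent": 2+1+2 = 5 (expected 7)
Line 3: "once near some monkey": 1+1+1+2 = 5 ✓

Line 2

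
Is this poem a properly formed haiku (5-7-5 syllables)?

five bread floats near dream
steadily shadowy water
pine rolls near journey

No

Line 1: five (1), bread (1), floats (1), near (1), dream (1) → 5 ✓
Line 2: steadily (3), shadowy (3), water (2) → 8 (expected 7)
Line 3: pine (1), rolls (1), near (1), journey (2) → 5 ✓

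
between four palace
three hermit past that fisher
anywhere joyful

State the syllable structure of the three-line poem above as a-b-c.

5-7-5

Line 1: between (2), four (1), palace (2) → 5
Line 2: three (1), hermit (2), past (1), that (1), fisher (2) → 7
Line 3: anywhere (3), joyful (2) → 5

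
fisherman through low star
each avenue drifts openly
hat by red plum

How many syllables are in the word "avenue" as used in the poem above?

3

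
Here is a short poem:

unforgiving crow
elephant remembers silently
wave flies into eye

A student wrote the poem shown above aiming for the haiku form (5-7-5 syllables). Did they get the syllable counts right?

Line 1: unforgiving (4), crow (1) → 5 ✓
Line 2: elephant (3), remembers (3), silently (3) → 9 (expected 7)
Line 3: wave (1), flies (1), into (2), eye (1) → 5 ✓

No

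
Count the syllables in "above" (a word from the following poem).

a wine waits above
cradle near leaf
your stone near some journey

"above" has 2 syllables.

2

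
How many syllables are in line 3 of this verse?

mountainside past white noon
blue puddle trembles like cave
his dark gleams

Line 3: his(1) + dark(1) + gleams(1) = 3

3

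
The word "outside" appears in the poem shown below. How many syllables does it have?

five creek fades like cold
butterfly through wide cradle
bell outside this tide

2

"outside" has 2 syllables.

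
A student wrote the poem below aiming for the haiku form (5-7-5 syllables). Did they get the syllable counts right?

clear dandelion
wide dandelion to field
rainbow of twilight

Line 1: "clear dandelion": 1+4 = 5 ✓
Line 2: "wide dandelion to field": 1+4+1+1 = 7 ✓
Line 3: "rainbow of twilight": 2+1+2 = 5 ✓

Yes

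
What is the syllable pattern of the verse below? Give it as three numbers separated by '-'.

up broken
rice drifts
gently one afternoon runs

Line 1: up (1), broken (2) → 3
Line 2: rice (1), drifts (1) → 2
Line 3: gently (2), one (1), afternoon (3), runs (1) → 7

3-2-7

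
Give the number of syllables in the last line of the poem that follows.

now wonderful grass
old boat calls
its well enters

4

The last line: its (1), well (1), enters (2) → 4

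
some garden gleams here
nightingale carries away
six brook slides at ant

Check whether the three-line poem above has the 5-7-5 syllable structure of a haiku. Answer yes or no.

Yes

Line 1: some(1) + garden(2) + gleams(1) + here(1) = 5 ✓
Line 2: nightingale(3) + carries(2) + away(2) = 7 ✓
Line 3: six(1) + brook(1) + slides(1) + at(1) + ant(1) = 5 ✓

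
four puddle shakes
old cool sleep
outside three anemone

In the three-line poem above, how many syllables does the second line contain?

The second line: old (1), cool (1), sleep (1) → 3

3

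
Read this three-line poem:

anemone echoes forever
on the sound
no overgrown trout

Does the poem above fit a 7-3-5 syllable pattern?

No

Line 1: anemone (4), echoes (2), forever (3) → 9 (expected 7)
Line 2: on (1), the (1), sound (1) → 3 ✓
Line 3: no (1), overgrown (3), trout (1) → 5 ✓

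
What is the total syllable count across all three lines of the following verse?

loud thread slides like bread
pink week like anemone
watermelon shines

17

Line 1: loud (1), thread (1), slides (1), like (1), bread (1) → 5
Line 2: pink (1), week (1), like (1), anemone (4) → 7
Line 3: watermelon (4), shines (1) → 5
Total: 5 + 7 + 5 = 17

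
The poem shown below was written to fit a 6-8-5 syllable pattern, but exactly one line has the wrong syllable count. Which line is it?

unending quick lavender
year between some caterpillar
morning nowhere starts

Line 1: "unending quick lavender": 3+1+3 = 7 (expected 6)
Line 2: "year between some caterpillar": 1+2+1+4 = 8 ✓
Line 3: "morning nowhere starts": 2+2+1 = 5 ✓

Line 1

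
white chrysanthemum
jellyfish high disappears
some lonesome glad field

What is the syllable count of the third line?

The third line: "some lonesome glad field": 1+2+1+1 = 5

5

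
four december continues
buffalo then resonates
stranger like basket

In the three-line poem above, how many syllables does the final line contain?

The final line: "stranger like basket": 2+1+2 = 5

5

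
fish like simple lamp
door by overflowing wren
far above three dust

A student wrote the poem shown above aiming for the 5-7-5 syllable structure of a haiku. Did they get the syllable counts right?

Yes

Line 1: "fish like simple lamp": 1+1+2+1 = 5 ✓
Line 2: "door by overflowing wren": 1+1+4+1 = 7 ✓
Line 3: "far above three dust": 1+2+1+1 = 5 ✓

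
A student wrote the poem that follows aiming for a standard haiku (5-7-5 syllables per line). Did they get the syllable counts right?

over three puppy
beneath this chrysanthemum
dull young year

No

Line 1: over (2), three (1), puppy (2) → 5 ✓
Line 2: beneath (2), this (1), chrysanthemum (4) → 7 ✓
Line 3: dull (1), young (1), year (1) → 3 (expected 5)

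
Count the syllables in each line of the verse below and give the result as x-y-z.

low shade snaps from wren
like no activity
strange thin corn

Line 1: "low shade snaps from wren": 1+1+1+1+1 = 5
Line 2: "like no activity": 1+1+4 = 6
Line 3: "strange thin corn": 1+1+1 = 3

5-6-3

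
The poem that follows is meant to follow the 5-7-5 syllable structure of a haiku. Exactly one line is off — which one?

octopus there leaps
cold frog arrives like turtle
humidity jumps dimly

Line 1: octopus(3) + there(1) + leaps(1) = 5 ✓
Line 2: cold(1) + frog(1) + arrives(2) + like(1) + turtle(2) = 7 ✓
Line 3: humidity(4) + jumps(1) + dimly(2) = 7 (expected 5)

Line 3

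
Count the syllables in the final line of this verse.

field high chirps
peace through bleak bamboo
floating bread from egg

The final line: floating(2) + bread(1) + from(1) + egg(1) = 5

5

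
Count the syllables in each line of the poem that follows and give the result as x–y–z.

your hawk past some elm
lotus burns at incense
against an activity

Line 1: your(1) + hawk(1) + past(1) + some(1) + elm(1) = 5
Line 2: lotus(2) + burns(1) + at(1) + incense(2) = 6
Line 3: against(2) + an(1) + activity(4) = 7

5–6–7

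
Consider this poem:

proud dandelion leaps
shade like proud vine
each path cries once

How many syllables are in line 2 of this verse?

4

Line 2: shade(1) + like(1) + proud(1) + vine(1) = 4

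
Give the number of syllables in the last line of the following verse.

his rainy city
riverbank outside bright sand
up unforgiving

The last line: up(1) + unforgiving(4) = 5

5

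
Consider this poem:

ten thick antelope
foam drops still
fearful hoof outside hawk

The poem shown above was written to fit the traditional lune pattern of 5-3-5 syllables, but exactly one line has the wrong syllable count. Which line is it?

The third line

Line 1: "ten thick antelope": 1+1+3 = 5 ✓
Line 2: "foam drops still": 1+1+1 = 3 ✓
Line 3: "fearful hoof outside hawk": 2+1+2+1 = 6 (expected 5)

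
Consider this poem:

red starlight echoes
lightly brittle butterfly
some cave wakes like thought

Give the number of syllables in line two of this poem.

7

Line two: lightly (2), brittle (2), butterfly (3) → 7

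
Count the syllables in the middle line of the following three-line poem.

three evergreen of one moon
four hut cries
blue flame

The middle line: four (1), hut (1), cries (1) → 3

3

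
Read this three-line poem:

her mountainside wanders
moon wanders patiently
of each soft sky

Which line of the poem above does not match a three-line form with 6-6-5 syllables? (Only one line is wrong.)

Line 1: "her mountainside wanders": 1+3+2 = 6 ✓
Line 2: "moon wanders patiently": 1+2+3 = 6 ✓
Line 3: "of each soft sky": 1+1+1+1 = 4 (expected 5)

The third line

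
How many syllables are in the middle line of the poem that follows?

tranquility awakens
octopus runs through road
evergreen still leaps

6

The middle line: octopus(3) + runs(1) + through(1) + road(1) = 6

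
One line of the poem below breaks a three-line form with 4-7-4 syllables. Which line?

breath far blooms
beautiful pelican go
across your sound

Line 1: "breath far blooms": 1+1+1 = 3 (expected 4)
Line 2: "beautiful pelican go": 3+3+1 = 7 ✓
Line 3: "across your sound": 2+1+1 = 4 ✓

The first line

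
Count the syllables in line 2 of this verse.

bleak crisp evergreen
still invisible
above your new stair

5

Line 2: still (1), invisible (4) → 5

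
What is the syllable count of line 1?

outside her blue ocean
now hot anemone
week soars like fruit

Line 1: "outside her blue ocean": 2+1+1+2 = 6

6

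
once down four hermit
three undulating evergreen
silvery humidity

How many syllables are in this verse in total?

20

Line 1: once (1), down (1), four (1), hermit (2) → 5
Line 2: three (1), undulating (4), evergreen (3) → 8
Line 3: silvery (3), humidity (4) → 7
Total: 5 + 8 + 7 = 20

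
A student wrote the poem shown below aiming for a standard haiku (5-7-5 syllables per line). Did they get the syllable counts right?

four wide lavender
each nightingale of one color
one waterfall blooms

Line 1: four (1), wide (1), lavender (3) → 5 ✓
Line 2: each (1), nightingale (3), of (1), one (1), color (2) → 8 (expected 7)
Line 3: one (1), waterfall (3), blooms (1) → 5 ✓

No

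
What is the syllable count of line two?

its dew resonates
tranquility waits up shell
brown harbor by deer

7

Line two: tranquility (4), waits (1), up (1), shell (1) → 7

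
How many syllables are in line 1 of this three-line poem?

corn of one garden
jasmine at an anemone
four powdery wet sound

Line 1: corn(1) + of(1) + one(1) + garden(2) = 5

5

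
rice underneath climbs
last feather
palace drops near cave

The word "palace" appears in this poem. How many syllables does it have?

2

"palace" has 2 syllables.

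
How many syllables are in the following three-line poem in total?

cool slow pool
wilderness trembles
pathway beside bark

Line 1: "cool slow pool": 1+1+1 = 3
Line 2: "wilderness trembles": 3+2 = 5
Line 3: "pathway beside bark": 2+2+1 = 5
Total: 3 + 5 + 5 = 13

13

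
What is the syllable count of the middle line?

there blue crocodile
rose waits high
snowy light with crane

3

The middle line: rose(1) + waits(1) + high(1) = 3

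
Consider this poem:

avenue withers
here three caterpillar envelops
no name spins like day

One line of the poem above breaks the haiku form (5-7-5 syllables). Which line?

The second line

Line 1: avenue (3), withers (2) → 5 ✓
Line 2: here (1), three (1), caterpillar (4), envelops (3) → 9 (expected 7)
Line 3: no (1), name (1), spins (1), like (1), day (1) → 5 ✓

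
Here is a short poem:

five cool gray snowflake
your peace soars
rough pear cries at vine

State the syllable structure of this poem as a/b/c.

5/3/5

Line 1: five(1) + cool(1) + gray(1) + snowflake(2) = 5
Line 2: your(1) + peace(1) + soars(1) = 3
Line 3: rough(1) + pear(1) + cries(1) + at(1) + vine(1) = 5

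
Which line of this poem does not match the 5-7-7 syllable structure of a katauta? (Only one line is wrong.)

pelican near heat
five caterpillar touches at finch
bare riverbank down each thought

Line 1: pelican(3) + near(1) + heat(1) = 5 ✓
Line 2: five(1) + caterpillar(4) + touches(2) + at(1) + finch(1) = 9 (expected 7)
Line 3: bare(1) + riverbank(3) + down(1) + each(1) + thought(1) = 7 ✓

Line 2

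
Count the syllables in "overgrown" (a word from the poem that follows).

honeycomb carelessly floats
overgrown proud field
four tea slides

3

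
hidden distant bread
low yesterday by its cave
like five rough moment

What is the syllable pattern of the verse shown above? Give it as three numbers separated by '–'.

Line 1: "hidden distant bread": 2+2+1 = 5
Line 2: "low yesterday by its cave": 1+3+1+1+1 = 7
Line 3: "like five rough moment": 1+1+1+2 = 5

5–7–5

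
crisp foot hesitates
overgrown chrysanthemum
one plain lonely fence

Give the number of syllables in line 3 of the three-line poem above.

5

Line 3: one(1) + plain(1) + lonely(2) + fence(1) = 5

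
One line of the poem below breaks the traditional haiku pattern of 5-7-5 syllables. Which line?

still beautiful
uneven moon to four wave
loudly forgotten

Line 1: still (1), beautiful (3) → 4 (expected 5)
Line 2: uneven (3), moon (1), to (1), four (1), wave (1) → 7 ✓
Line 3: loudly (2), forgotten (3) → 5 ✓

The first line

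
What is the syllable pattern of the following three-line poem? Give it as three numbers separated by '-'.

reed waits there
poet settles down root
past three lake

Line 1: "reed waits there": 1+1+1 = 3
Line 2: "poet settles down root": 2+2+1+1 = 6
Line 3: "past three lake": 1+1+1 = 3

3-6-3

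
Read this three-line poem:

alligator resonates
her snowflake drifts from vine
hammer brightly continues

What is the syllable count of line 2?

Line 2: her(1) + snowflake(2) + drifts(1) + from(1) + vine(1) = 6

6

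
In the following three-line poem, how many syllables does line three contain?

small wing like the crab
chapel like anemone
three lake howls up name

Line three: three(1) + lake(1) + howls(1) + up(1) + name(1) = 5

5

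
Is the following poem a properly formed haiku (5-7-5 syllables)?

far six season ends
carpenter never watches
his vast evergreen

Yes

Line 1: far (1), six (1), season (2), ends (1) → 5 ✓
Line 2: carpenter (3), never (2), watches (2) → 7 ✓
Line 3: his (1), vast (1), evergreen (3) → 5 ✓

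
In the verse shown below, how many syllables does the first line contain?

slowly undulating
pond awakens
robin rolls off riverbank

The first line: "slowly undulating": 2+4 = 6

6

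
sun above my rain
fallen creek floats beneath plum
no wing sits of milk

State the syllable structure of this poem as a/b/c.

5/7/5

Line 1: sun(1) + above(2) + my(1) + rain(1) = 5
Line 2: fallen(2) + creek(1) + floats(1) + beneath(2) + plum(1) = 7
Line 3: no(1) + wing(1) + sits(1) + of(1) + milk(1) = 5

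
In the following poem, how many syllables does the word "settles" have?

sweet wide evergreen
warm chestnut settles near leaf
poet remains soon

2

"settles" has 2 syllables.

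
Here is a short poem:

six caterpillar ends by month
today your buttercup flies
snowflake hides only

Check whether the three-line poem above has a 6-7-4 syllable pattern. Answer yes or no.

No

Line 1: six (1), caterpillar (4), ends (1), by (1), month (1) → 8 (expected 6)
Line 2: today (2), your (1), buttercup (3), flies (1) → 7 ✓
Line 3: snowflake (2), hides (1), only (2) → 5 (expected 4)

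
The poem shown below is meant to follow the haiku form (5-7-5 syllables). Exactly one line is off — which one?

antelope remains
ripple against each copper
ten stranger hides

Line 3

Line 1: antelope(3) + remains(2) = 5 ✓
Line 2: ripple(2) + against(2) + each(1) + copper(2) = 7 ✓
Line 3: ten(1) + stranger(2) + hides(1) = 4 (expected 5)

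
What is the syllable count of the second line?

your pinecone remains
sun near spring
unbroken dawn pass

3

The second line: sun(1) + near(1) + spring(1) = 3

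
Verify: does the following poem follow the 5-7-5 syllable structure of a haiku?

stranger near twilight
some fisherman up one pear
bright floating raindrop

Line 1: stranger(2) + near(1) + twilight(2) = 5 ✓
Line 2: some(1) + fisherman(3) + up(1) + one(1) + pear(1) = 7 ✓
Line 3: bright(1) + floating(2) + raindrop(2) = 5 ✓

Yes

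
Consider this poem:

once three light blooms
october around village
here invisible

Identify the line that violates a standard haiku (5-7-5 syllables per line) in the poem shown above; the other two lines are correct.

Line 1

Line 1: once(1) + three(1) + light(1) + blooms(1) = 4 (expected 5)
Line 2: october(3) + around(2) + village(2) = 7 ✓
Line 3: here(1) + invisible(4) = 5 ✓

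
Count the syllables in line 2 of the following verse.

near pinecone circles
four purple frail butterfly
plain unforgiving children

Line 2: "four purple frail butterfly": 1+2+1+3 = 7

7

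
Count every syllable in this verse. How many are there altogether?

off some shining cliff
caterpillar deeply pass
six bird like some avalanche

19

Line 1: off(1) + some(1) + shining(2) + cliff(1) = 5
Line 2: caterpillar(4) + deeply(2) + pass(1) = 7
Line 3: six(1) + bird(1) + like(1) + some(1) + avalanche(3) = 7
Total: 5 + 7 + 7 = 19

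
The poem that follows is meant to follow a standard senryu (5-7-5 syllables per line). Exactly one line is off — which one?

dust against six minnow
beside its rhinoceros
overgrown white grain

Line 1: dust (1), against (2), six (1), minnow (2) → 6 (expected 5)
Line 2: beside (2), its (1), rhinoceros (4) → 7 ✓
Line 3: overgrown (3), white (1), grain (1) → 5 ✓

The first line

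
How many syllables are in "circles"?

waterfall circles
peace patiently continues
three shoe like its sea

2

"circles" has 2 syllables.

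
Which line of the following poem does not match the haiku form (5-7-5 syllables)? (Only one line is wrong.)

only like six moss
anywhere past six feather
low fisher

Line 1: "only like six moss": 2+1+1+1 = 5 ✓
Line 2: "anywhere past six feather": 3+1+1+2 = 7 ✓
Line 3: "low fisher": 1+2 = 3 (expected 5)

The third line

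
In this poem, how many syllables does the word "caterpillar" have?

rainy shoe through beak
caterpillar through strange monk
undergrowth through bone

4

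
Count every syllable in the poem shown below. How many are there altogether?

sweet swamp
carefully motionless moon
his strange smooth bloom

13

Line 1: sweet(1) + swamp(1) = 2
Line 2: carefully(3) + motionless(3) + moon(1) = 7
Line 3: his(1) + strange(1) + smooth(1) + bloom(1) = 4
Total: 2 + 7 + 4 = 13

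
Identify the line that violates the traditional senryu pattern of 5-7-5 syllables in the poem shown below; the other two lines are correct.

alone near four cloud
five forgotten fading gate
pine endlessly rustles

Line 1: alone(2) + near(1) + four(1) + cloud(1) = 5 ✓
Line 2: five(1) + forgotten(3) + fading(2) + gate(1) = 7 ✓
Line 3: pine(1) + endlessly(3) + rustles(2) = 6 (expected 5)

Line 3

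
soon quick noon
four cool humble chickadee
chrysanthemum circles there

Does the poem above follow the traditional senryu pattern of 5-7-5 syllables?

No

Line 1: soon(1) + quick(1) + noon(1) = 3 (expected 5)
Line 2: four(1) + cool(1) + humble(2) + chickadee(3) = 7 ✓
Line 3: chrysanthemum(4) + circles(2) + there(1) = 7 (expected 5)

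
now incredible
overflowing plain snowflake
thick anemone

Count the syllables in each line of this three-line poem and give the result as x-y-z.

Line 1: now (1), incredible (4) → 5
Line 2: overflowing (4), plain (1), snowflake (2) → 7
Line 3: thick (1), anemone (4) → 5

5-7-5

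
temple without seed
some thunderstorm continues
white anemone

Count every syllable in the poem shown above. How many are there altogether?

17

Line 1: temple(2) + without(2) + seed(1) = 5
Line 2: some(1) + thunderstorm(3) + continues(3) = 7
Line 3: white(1) + anemone(4) = 5
Total: 5 + 7 + 5 = 17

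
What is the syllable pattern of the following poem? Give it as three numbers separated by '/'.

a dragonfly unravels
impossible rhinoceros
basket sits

Line 1: a (1), dragonfly (3), unravels (3) → 7
Line 2: impossible (4), rhinoceros (4) → 8
Line 3: basket (2), sits (1) → 3

7/8/3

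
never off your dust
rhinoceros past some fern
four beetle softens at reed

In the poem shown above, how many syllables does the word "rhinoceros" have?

4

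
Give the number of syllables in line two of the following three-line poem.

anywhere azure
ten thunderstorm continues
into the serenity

7

Line two: ten(1) + thunderstorm(3) + continues(3) = 7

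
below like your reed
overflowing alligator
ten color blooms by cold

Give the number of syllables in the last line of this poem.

The last line: ten (1), color (2), blooms (1), by (1), cold (1) → 6

6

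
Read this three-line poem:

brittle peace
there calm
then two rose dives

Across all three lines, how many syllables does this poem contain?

Line 1: "brittle peace": 2+1 = 3
Line 2: "there calm": 1+1 = 2
Line 3: "then two rose dives": 1+1+1+1 = 4
Total: 3 + 2 + 4 = 9

9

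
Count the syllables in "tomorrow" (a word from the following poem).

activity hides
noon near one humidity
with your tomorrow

3

"tomorrow" has 3 syllables.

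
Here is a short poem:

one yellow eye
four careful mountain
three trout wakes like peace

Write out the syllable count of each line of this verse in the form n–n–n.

Line 1: "one yellow eye": 1+2+1 = 4
Line 2: "four careful mountain": 1+2+2 = 5
Line 3: "three trout wakes like peace": 1+1+1+1+1 = 5

4–5–5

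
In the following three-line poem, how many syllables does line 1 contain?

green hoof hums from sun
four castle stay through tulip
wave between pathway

Line 1: green (1), hoof (1), hums (1), from (1), sun (1) → 5

5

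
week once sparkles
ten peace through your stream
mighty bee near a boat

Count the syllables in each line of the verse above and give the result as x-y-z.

4-5-6

Line 1: week (1), once (1), sparkles (2) → 4
Line 2: ten (1), peace (1), through (1), your (1), stream (1) → 5
Line 3: mighty (2), bee (1), near (1), a (1), boat (1) → 6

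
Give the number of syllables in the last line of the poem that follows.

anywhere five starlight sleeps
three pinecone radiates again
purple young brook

The last line: purple (2), young (1), brook (1) → 4

4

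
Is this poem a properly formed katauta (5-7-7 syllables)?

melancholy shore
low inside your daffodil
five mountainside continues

Yes

Line 1: melancholy (4), shore (1) → 5 ✓
Line 2: low (1), inside (2), your (1), daffodil (3) → 7 ✓
Line 3: five (1), mountainside (3), continues (3) → 7 ✓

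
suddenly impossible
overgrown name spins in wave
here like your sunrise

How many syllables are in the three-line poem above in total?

Line 1: suddenly(3) + impossible(4) = 7
Line 2: overgrown(3) + name(1) + spins(1) + in(1) + wave(1) = 7
Line 3: here(1) + like(1) + your(1) + sunrise(2) = 5
Total: 7 + 7 + 5 = 19

19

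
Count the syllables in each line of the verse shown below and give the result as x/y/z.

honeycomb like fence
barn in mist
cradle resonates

Line 1: honeycomb(3) + like(1) + fence(1) = 5
Line 2: barn(1) + in(1) + mist(1) = 3
Line 3: cradle(2) + resonates(3) = 5

5/3/5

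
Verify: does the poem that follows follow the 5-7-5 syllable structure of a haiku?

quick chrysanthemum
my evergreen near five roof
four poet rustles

Line 1: quick(1) + chrysanthemum(4) = 5 ✓
Line 2: my(1) + evergreen(3) + near(1) + five(1) + roof(1) = 7 ✓
Line 3: four(1) + poet(2) + rustles(2) = 5 ✓

Yes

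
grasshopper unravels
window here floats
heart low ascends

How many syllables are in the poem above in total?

14

Line 1: grasshopper (3), unravels (3) → 6
Line 2: window (2), here (1), floats (1) → 4
Line 3: heart (1), low (1), ascends (2) → 4
Total: 6 + 4 + 4 = 14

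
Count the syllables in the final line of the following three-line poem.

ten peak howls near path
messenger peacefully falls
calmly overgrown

5

The final line: calmly(2) + overgrown(3) = 5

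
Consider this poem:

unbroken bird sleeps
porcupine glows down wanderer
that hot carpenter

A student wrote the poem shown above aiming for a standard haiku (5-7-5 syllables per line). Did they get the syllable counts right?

No

Line 1: unbroken (3), bird (1), sleeps (1) → 5 ✓
Line 2: porcupine (3), glows (1), down (1), wanderer (3) → 8 (expected 7)
Line 3: that (1), hot (1), carpenter (3) → 5 ✓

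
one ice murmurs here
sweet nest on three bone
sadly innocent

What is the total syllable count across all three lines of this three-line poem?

15

Line 1: one (1), ice (1), murmurs (2), here (1) → 5
Line 2: sweet (1), nest (1), on (1), three (1), bone (1) → 5
Line 3: sadly (2), innocent (3) → 5
Total: 5 + 5 + 5 = 15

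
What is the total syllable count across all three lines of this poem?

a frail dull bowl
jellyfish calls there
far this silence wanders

Line 1: a (1), frail (1), dull (1), bowl (1) → 4
Line 2: jellyfish (3), calls (1), there (1) → 5
Line 3: far (1), this (1), silence (2), wanders (2) → 6
Total: 4 + 5 + 6 = 15

15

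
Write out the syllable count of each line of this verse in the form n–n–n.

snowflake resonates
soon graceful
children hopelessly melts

Line 1: "snowflake resonates": 2+3 = 5
Line 2: "soon graceful": 1+2 = 3
Line 3: "children hopelessly melts": 2+3+1 = 6

5–3–6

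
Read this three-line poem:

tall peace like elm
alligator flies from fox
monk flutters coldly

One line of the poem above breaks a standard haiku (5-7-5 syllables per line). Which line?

Line 1: tall (1), peace (1), like (1), elm (1) → 4 (expected 5)
Line 2: alligator (4), flies (1), from (1), fox (1) → 7 ✓
Line 3: monk (1), flutters (2), coldly (2) → 5 ✓

The first line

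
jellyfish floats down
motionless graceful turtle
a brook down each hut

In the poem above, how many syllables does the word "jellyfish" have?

3

"jellyfish" has 3 syllables.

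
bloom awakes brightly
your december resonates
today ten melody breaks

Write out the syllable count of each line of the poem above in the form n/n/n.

Line 1: bloom (1), awakes (2), brightly (2) → 5
Line 2: your (1), december (3), resonates (3) → 7
Line 3: today (2), ten (1), melody (3), breaks (1) → 7

5/7/7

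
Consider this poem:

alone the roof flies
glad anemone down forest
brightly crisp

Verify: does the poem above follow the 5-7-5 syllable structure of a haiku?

No

Line 1: "alone the roof flies": 2+1+1+1 = 5 ✓
Line 2: "glad anemone down forest": 1+4+1+2 = 8 (expected 7)
Line 3: "brightly crisp": 2+1 = 3 (expected 5)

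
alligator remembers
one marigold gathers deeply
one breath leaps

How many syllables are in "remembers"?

3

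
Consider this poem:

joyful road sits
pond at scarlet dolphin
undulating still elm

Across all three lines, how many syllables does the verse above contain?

16

Line 1: joyful (2), road (1), sits (1) → 4
Line 2: pond (1), at (1), scarlet (2), dolphin (2) → 6
Line 3: undulating (4), still (1), elm (1) → 6
Total: 4 + 6 + 6 = 16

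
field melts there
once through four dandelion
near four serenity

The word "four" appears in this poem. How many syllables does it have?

1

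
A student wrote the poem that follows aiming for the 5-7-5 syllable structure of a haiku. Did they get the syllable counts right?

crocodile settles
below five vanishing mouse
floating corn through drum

Line 1: "crocodile settles": 3+2 = 5 ✓
Line 2: "below five vanishing mouse": 2+1+3+1 = 7 ✓
Line 3: "floating corn through drum": 2+1+1+1 = 5 ✓

Yes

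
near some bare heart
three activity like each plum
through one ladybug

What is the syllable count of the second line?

The second line: three(1) + activity(4) + like(1) + each(1) + plum(1) = 8

8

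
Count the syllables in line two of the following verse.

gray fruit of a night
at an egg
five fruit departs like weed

3

Line two: "at an egg": 1+1+1 = 3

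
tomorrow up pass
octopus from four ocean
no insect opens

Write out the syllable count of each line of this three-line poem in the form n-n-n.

5-7-5

Line 1: tomorrow (3), up (1), pass (1) → 5
Line 2: octopus (3), from (1), four (1), ocean (2) → 7
Line 3: no (1), insect (2), opens (2) → 5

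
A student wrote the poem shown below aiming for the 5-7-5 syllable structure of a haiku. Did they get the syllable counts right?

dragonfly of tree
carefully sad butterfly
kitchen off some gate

Yes

Line 1: "dragonfly of tree": 3+1+1 = 5 ✓
Line 2: "carefully sad butterfly": 3+1+3 = 7 ✓
Line 3: "kitchen off some gate": 2+1+1+1 = 5 ✓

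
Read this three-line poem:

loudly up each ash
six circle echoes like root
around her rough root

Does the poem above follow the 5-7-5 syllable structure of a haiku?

Yes

Line 1: loudly (2), up (1), each (1), ash (1) → 5 ✓
Line 2: six (1), circle (2), echoes (2), like (1), root (1) → 7 ✓
Line 3: around (2), her (1), rough (1), root (1) → 5 ✓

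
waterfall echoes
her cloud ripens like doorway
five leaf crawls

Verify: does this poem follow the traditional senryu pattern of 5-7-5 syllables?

Line 1: waterfall (3), echoes (2) → 5 ✓
Line 2: her (1), cloud (1), ripens (2), like (1), doorway (2) → 7 ✓
Line 3: five (1), leaf (1), crawls (1) → 3 (expected 5)

No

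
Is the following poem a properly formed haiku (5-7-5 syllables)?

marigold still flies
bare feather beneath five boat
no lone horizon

Yes

Line 1: "marigold still flies": 3+1+1 = 5 ✓
Line 2: "bare feather beneath five boat": 1+2+2+1+1 = 7 ✓
Line 3: "no lone horizon": 1+1+3 = 5 ✓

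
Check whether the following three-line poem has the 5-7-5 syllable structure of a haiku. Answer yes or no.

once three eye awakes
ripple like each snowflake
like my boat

Line 1: once (1), three (1), eye (1), awakes (2) → 5 ✓
Line 2: ripple (2), like (1), each (1), snowflake (2) → 6 (expected 7)
Line 3: like (1), my (1), boat (1) → 3 (expected 5)

No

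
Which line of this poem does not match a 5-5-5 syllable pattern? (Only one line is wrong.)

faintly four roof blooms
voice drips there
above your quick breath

Line 1: faintly(2) + four(1) + roof(1) + blooms(1) = 5 ✓
Line 2: voice(1) + drips(1) + there(1) = 3 (expected 5)
Line 3: above(2) + your(1) + quick(1) + breath(1) = 5 ✓

The second line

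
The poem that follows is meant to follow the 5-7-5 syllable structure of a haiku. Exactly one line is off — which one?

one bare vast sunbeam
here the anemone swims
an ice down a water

The third line

Line 1: "one bare vast sunbeam": 1+1+1+2 = 5 ✓
Line 2: "here the anemone swims": 1+1+4+1 = 7 ✓
Line 3: "an ice down a water": 1+1+1+1+2 = 6 (expected 5)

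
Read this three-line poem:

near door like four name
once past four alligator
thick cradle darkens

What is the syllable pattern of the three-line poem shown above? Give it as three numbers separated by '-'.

5-7-5

Line 1: near(1) + door(1) + like(1) + four(1) + name(1) = 5
Line 2: once(1) + past(1) + four(1) + alligator(4) = 7
Line 3: thick(1) + cradle(2) + darkens(2) = 5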